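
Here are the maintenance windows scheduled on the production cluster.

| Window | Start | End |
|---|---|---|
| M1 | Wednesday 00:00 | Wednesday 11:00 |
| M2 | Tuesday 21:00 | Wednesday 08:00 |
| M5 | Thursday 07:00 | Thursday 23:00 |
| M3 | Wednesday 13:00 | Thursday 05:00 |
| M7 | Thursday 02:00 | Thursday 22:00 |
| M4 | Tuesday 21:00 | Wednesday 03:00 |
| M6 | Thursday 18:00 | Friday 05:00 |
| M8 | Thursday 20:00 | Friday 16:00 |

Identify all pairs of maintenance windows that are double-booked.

Sorted by start: M2, M4, M1, M3, M7, M5, M6, M8.
M4 starts before M2 ends → M2 and M4 overlap.
M1 starts before M2 ends → M2 and M1 overlap.
M3 starts after M2 ends, so nothing later overlaps M2 either.
M1 starts before M4 ends → M4 and M1 overlap.
M3 starts after M4 ends, so nothing later overlaps M4 either.
M3 starts after M1 ends, so nothing later overlaps M1 either.
M7 starts before M3 ends → M3 and M7 overlap.
M5 starts after M3 ends, so nothing later overlaps M3 either.
M5 starts before M7 ends → M7 and M5 overlap.
M6 starts before M7 ends → M7 and M6 overlap.
M8 starts before M7 ends → M7 and M8 overlap.
M6 starts before M5 ends → M5 and M6 overlap.
M8 starts before M5 ends → M5 and M8 overlap.
M8 starts before M6 ends → M6 and M8 overlap.

M1 & M2, M1 & M4, M2 & M4, M3 & M7, M5 & M6, M5 & M7, M5 & M8, M6 & M7, M6 & M8, M7 & M8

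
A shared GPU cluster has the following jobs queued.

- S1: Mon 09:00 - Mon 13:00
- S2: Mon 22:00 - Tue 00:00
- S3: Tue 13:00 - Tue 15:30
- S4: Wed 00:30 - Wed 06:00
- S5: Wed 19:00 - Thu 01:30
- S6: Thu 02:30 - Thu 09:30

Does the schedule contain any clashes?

No

Sorted by start: S1, S2, S3, S4, S5, S6.
S2 starts after S1 ends, so S1 has no further overlaps.
S3 starts after S2 ends, so S2 has no further overlaps.
S4 starts after S3 ends, so S3 has no further overlaps.
S5 starts after S4 ends, so S4 has no further overlaps.
S6 starts after S5 ends.
Every pair is clear; the schedule has no overlaps.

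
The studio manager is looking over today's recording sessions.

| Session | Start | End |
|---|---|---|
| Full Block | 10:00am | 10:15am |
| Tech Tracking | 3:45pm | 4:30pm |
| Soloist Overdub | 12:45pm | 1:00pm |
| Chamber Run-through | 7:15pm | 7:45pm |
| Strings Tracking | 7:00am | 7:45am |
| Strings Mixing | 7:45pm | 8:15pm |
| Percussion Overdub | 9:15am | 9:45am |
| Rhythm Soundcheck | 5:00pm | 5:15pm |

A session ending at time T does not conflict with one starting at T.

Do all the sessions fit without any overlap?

Sorted by start: Strings Tracking, Percussion Overdub, Full Block, Soloist Overdub, Tech Tracking, Rhythm Soundcheck, Chamber Run-through, Strings Mixing.
Percussion Overdub starts after Strings Tracking ends — done with Strings Tracking.
Full Block starts after Percussion Overdub ends — done with Percussion Overdub.
Soloist Overdub starts after Full Block ends — done with Full Block.
Tech Tracking starts after Soloist Overdub ends — done with Soloist Overdub.
Rhythm Soundcheck starts after Tech Tracking ends — done with Tech Tracking.
Chamber Run-through starts after Rhythm Soundcheck ends — done with Rhythm Soundcheck.
Strings Mixing starts exactly when Chamber Run-through ends (back-to-back, no overlap).
Every pair is clear; the schedule has no overlaps.

Yes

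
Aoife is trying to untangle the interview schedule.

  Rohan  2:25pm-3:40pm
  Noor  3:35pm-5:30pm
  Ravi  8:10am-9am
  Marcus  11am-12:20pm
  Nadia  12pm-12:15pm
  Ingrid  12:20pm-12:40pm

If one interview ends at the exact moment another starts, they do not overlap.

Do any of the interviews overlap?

Sorted by start: Ravi, Marcus, Nadia, Ingrid, Rohan, Noor.
Marcus starts after Ravi ends — done with Ravi.
Nadia starts before Marcus ends → Marcus and Nadia overlap.
That's a conflict, so the schedule is not conflict-free.

Yes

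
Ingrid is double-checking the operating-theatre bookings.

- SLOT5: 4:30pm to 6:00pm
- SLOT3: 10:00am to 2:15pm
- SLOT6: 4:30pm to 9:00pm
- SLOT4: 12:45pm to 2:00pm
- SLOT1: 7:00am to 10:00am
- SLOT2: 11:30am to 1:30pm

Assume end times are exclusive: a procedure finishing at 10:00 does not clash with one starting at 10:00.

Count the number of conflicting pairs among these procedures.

4

Sorted by start: SLOT1, SLOT3, SLOT2, SLOT4, SLOT5, SLOT6.
SLOT3 starts exactly when SLOT1 ends (back-to-back, no overlap); SLOT1 is clear from here.
SLOT2 starts before SLOT3 ends → SLOT3 and SLOT2 overlap.
SLOT4 starts before SLOT3 ends → SLOT3 and SLOT4 overlap.
SLOT5 starts after SLOT3 ends; SLOT3 is clear from here.
SLOT4 starts before SLOT2 ends → SLOT2 and SLOT4 overlap.
SLOT5 starts after SLOT2 ends; SLOT2 is clear from here.
SLOT5 starts after SLOT4 ends; SLOT4 is clear from here.
SLOT6 starts before SLOT5 ends → SLOT5 and SLOT6 overlap.
Overlapping pairs: SLOT2 & SLOT3, SLOT2 & SLOT4, SLOT3 & SLOT4, SLOT5 & SLOT6 — 4 in total.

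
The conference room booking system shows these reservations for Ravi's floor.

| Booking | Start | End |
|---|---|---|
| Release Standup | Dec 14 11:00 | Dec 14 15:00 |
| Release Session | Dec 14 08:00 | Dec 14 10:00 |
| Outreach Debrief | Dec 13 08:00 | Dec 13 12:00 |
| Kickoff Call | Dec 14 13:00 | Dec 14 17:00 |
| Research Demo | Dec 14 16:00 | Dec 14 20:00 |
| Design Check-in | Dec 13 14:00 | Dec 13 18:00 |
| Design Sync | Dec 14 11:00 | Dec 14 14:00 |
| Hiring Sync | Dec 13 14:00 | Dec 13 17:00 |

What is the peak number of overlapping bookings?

3

Sort all start/end points and keep a running count:
Dec 13 08:00 start Outreach Debrief → 1
Dec 13 12:00 end Outreach Debrief → 0
Dec 13 14:00 start Design Check-in → 1
Dec 13 14:00 start Hiring Sync → 2
Dec 13 17:00 end Hiring Sync → 1
Dec 13 18:00 end Design Check-in → 0
Dec 14 08:00 start Release Session → 1
Dec 14 10:00 end Release Session → 0
Dec 14 11:00 start Design Sync → 1
Dec 14 11:00 start Release Standup → 2
Dec 14 13:00 start Kickoff Call → 3
Dec 14 14:00 end Design Sync → 2
Dec 14 15:00 end Release Standup → 1
Dec 14 16:00 start Research Demo → 2
Dec 14 17:00 end Kickoff Call → 1
Dec 14 20:00 end Research Demo → 0
Peak is 3, at Dec 14 13:00 (Design Sync, Kickoff Call, Release Standup).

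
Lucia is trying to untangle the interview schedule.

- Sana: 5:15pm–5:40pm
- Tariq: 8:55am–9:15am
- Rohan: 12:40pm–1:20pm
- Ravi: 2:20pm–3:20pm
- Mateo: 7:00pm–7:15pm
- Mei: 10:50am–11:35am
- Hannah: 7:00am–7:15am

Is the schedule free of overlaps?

Yes

Check each pair: they overlap iff neither finishes before the other starts.
Sorted by start: Hannah, Tariq, Mei, Rohan, Ravi, Sana, Mateo.
Tariq starts after Hannah ends — done with Hannah.
Mei starts after Tariq ends — done with Tariq.
Rohan starts after Mei ends — done with Mei.
Ravi starts after Rohan ends — done with Rohan.
Sana starts after Ravi ends — done with Ravi.
Mateo starts after Sana ends.
Every pair is clear; the schedule has no overlaps.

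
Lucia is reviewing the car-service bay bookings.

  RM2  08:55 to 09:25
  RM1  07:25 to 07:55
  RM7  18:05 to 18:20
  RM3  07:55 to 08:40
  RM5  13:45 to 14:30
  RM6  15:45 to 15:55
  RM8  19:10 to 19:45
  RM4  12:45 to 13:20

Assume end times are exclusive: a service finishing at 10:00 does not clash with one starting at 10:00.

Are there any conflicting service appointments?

No

Sorted by start: RM1, RM3, RM2, RM4, RM5, RM6, RM7, RM8.
RM3 starts exactly when RM1 ends (back-to-back, no overlap) — done with RM1.
RM2 starts after RM3 ends — done with RM3.
RM4 starts after RM2 ends — done with RM2.
RM5 starts after RM4 ends — done with RM4.
RM6 starts after RM5 ends — done with RM5.
RM7 starts after RM6 ends — done with RM6.
RM8 starts after RM7 ends.
Every pair is clear; the schedule has no overlaps.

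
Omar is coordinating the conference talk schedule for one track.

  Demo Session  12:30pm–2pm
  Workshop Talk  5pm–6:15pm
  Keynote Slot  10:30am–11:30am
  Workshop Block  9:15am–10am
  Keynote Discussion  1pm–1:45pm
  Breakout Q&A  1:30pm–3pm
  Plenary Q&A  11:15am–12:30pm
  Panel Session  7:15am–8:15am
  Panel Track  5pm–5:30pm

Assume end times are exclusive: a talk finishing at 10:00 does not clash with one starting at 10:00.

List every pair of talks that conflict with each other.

Breakout Q&A & Demo Session, Breakout Q&A & Keynote Discussion, Demo Session & Keynote Discussion, Keynote Slot & Plenary Q&A, Panel Track & Workshop Talk

Sorted by start: Panel Session, Workshop Block, Keynote Slot, Plenary Q&A, Demo Session, Keynote Discussion, Breakout Q&A, Panel Track, Workshop Talk.
Workshop Block starts after Panel Session ends, so Panel Session has no further overlaps.
Keynote Slot starts after Workshop Block ends, so Workshop Block has no further overlaps.
Plenary Q&A starts before Keynote Slot ends → Keynote Slot and Plenary Q&A overlap.
Demo Session starts after Keynote Slot ends, so Keynote Slot has no further overlaps.
Demo Session starts exactly when Plenary Q&A ends (back-to-back, no overlap), so Plenary Q&A has no further overlaps.
Keynote Discussion starts before Demo Session ends → Demo Session and Keynote Discussion overlap.
Breakout Q&A starts before Demo Session ends → Demo Session and Breakout Q&A overlap.
Panel Track starts after Demo Session ends, so Demo Session has no further overlaps.
Breakout Q&A starts before Keynote Discussion ends → Keynote Discussion and Breakout Q&A overlap.
Panel Track starts after Keynote Discussion ends, so Keynote Discussion has no further overlaps.
Panel Track starts after Breakout Q&A ends, so Breakout Q&A has no further overlaps.
Workshop Talk starts before Panel Track ends → Panel Track and Workshop Talk overlap.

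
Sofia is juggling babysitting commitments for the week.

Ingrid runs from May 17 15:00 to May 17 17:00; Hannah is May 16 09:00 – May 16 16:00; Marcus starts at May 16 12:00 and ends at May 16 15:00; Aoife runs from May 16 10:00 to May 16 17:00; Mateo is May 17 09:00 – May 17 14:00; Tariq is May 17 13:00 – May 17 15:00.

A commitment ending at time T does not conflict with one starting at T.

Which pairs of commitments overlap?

Aoife & Hannah, Aoife & Marcus, Hannah & Marcus, Mateo & Tariq

Sorted by start: Hannah, Aoife, Marcus, Mateo, Tariq, Ingrid.
Aoife starts before Hannah ends → Hannah and Aoife overlap.
Marcus starts before Hannah ends → Hannah and Marcus overlap.
Mateo starts after Hannah ends, so Hannah has no further overlaps.
Marcus starts before Aoife ends → Aoife and Marcus overlap.
Mateo starts after Aoife ends, so Aoife has no further overlaps.
Mateo starts after Marcus ends, so Marcus has no further overlaps.
Tariq starts before Mateo ends → Mateo and Tariq overlap.
Ingrid starts after Mateo ends.
Ingrid starts exactly when Tariq ends (back-to-back, no overlap).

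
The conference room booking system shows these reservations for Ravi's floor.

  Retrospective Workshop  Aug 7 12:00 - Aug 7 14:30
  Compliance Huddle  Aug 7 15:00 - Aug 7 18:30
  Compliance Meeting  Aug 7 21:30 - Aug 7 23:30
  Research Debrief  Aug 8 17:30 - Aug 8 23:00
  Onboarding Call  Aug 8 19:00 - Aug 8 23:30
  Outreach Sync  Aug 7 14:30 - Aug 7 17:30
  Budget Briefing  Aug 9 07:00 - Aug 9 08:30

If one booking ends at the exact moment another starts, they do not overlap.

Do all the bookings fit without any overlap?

Sorted by start: Retrospective Workshop, Outreach Sync, Compliance Huddle, Compliance Meeting, Research Debrief, Onboarding Call, Budget Briefing.
Outreach Sync starts exactly when Retrospective Workshop ends (back-to-back, no overlap) — done with Retrospective Workshop.
Compliance Huddle starts before Outreach Sync ends → Outreach Sync and Compliance Huddle overlap.
That's a conflict, so the schedule is not conflict-free.

No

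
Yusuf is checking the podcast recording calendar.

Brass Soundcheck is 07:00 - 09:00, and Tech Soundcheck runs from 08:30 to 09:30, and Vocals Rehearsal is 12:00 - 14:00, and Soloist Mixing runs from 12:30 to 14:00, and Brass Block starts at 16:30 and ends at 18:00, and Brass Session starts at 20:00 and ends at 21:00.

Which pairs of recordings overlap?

Brass Soundcheck & Tech Soundcheck, Soloist Mixing & Vocals Rehearsal

Sorted by start: Brass Soundcheck, Tech Soundcheck, Vocals Rehearsal, Soloist Mixing, Brass Block, Brass Session.
Tech Soundcheck starts before Brass Soundcheck ends → Brass Soundcheck and Tech Soundcheck overlap.
Vocals Rehearsal starts after Brass Soundcheck ends — done with Brass Soundcheck.
Vocals Rehearsal starts after Tech Soundcheck ends — done with Tech Soundcheck.
Soloist Mixing starts before Vocals Rehearsal ends → Vocals Rehearsal and Soloist Mixing overlap.
Brass Block starts after Vocals Rehearsal ends — done with Vocals Rehearsal.
Brass Block starts after Soloist Mixing ends — done with Soloist Mixing.
Brass Session starts after Brass Block ends.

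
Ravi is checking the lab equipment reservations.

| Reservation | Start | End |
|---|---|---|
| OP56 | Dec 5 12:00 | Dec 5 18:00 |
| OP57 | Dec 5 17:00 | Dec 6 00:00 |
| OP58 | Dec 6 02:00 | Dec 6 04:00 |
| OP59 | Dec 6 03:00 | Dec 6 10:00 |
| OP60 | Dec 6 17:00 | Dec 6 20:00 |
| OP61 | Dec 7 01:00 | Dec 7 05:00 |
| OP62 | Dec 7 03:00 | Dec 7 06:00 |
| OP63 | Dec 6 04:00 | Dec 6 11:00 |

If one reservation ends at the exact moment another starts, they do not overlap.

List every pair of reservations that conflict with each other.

OP56 & OP57, OP58 & OP59, OP59 & OP63, OP61 & OP62

Sorted by start: OP56, OP57, OP58, OP59, OP63, OP60, OP61, OP62.
OP57 starts before OP56 ends → OP56 and OP57 overlap.
OP58 starts after OP56 ends; OP56 is clear from here.
OP58 starts after OP57 ends; OP57 is clear from here.
OP59 starts before OP58 ends → OP58 and OP59 overlap.
OP63 starts exactly when OP58 ends (back-to-back, no overlap); OP58 is clear from here.
OP63 starts before OP59 ends → OP59 and OP63 overlap.
OP60 starts after OP59 ends; OP59 is clear from here.
OP60 starts after OP63 ends; OP63 is clear from here.
OP61 starts after OP60 ends; OP60 is clear from here.
OP62 starts before OP61 ends → OP61 and OP62 overlap.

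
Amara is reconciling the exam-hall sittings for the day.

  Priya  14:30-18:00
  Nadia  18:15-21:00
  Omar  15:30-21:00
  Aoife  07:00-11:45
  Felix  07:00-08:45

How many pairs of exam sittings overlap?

Sorted by start: Felix, Aoife, Priya, Omar, Nadia.
Aoife starts before Felix ends → Felix and Aoife overlap.
Priya starts after Felix ends; Felix is clear from here.
Priya starts after Aoife ends; Aoife is clear from here.
Omar starts before Priya ends → Priya and Omar overlap.
Nadia starts after Priya ends.
Nadia starts before Omar ends → Omar and Nadia overlap.
Overlapping pairs: Aoife & Felix, Nadia & Omar, Omar & Priya — 3 in total.

3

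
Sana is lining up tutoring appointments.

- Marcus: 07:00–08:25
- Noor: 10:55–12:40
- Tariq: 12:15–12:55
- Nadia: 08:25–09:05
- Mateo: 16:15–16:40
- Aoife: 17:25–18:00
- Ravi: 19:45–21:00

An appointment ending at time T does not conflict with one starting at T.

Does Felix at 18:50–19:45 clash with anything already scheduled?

Marcus: ends 08:25 at or before Felix starts 18:50 → clear.
Nadia: ends 09:05 at or before Felix starts 18:50 → clear.
Noor: ends 12:40 at or before Felix starts 18:50 → clear.
Tariq: ends 12:55 at or before Felix starts 18:50 → clear.
Mateo: ends 16:40 at or before Felix starts 18:50 → clear.
Aoife: ends 18:00 at or before Felix starts 18:50 → clear.
Ravi: starts 19:45 at or after Felix ends 19:45 → clear.

No — it doesn't clash with anything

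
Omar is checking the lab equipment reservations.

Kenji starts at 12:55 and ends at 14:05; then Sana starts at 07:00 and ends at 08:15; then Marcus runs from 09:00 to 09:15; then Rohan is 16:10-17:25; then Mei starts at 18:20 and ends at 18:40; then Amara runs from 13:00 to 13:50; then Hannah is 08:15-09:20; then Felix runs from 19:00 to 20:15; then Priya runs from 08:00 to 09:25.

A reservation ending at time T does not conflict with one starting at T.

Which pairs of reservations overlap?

Amara & Kenji, Hannah & Marcus, Hannah & Priya, Marcus & Priya, Priya & Sana

Sorted by start: Sana, Priya, Hannah, Marcus, Kenji, Amara, Rohan, Mei, Felix.
Priya starts before Sana ends → Sana and Priya overlap.
Hannah starts exactly when Sana ends (back-to-back, no overlap), so nothing later overlaps Sana either.
Hannah starts before Priya ends → Priya and Hannah overlap.
Marcus starts before Priya ends → Priya and Marcus overlap.
Kenji starts after Priya ends, so nothing later overlaps Priya either.
Marcus starts before Hannah ends → Hannah and Marcus overlap.
Kenji starts after Hannah ends, so nothing later overlaps Hannah either.
Kenji starts after Marcus ends, so nothing later overlaps Marcus either.
Amara starts before Kenji ends → Kenji and Amara overlap.
Rohan starts after Kenji ends, so nothing later overlaps Kenji either.
Rohan starts after Amara ends, so nothing later overlaps Amara either.
Mei starts after Rohan ends, so nothing later overlaps Rohan either.
Felix starts after Mei ends.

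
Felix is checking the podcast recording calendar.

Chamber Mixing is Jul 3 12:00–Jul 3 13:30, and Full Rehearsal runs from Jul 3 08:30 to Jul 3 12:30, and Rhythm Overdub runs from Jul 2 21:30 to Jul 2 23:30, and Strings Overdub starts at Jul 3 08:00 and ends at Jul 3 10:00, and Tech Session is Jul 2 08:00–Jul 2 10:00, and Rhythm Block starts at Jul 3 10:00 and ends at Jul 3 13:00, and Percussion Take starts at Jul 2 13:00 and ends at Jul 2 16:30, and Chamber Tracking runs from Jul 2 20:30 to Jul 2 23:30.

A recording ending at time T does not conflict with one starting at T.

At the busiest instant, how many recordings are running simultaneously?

Walk through starts and ends in time order (an end at T is processed before a start at T):
Jul 2 08:00 start Tech Session → 1
Jul 2 10:00 end Tech Session → 0
Jul 2 13:00 start Percussion Take → 1
Jul 2 16:30 end Percussion Take → 0
Jul 2 20:30 start Chamber Tracking → 1
Jul 2 21:30 start Rhythm Overdub → 2
Jul 2 23:30 end Chamber Tracking → 1
Jul 2 23:30 end Rhythm Overdub → 0
Jul 3 08:00 start Strings Overdub → 1
Jul 3 08:30 start Full Rehearsal → 2
Jul 3 10:00 end Strings Overdub → 1
Jul 3 10:00 start Rhythm Block → 2
Jul 3 12:00 start Chamber Mixing → 3
Jul 3 12:30 end Full Rehearsal → 2
Jul 3 13:00 end Rhythm Block → 1
Jul 3 13:30 end Chamber Mixing → 0
Peak is 3, at Jul 3 12:00 (Chamber Mixing, Full Rehearsal, Rhythm Block).

3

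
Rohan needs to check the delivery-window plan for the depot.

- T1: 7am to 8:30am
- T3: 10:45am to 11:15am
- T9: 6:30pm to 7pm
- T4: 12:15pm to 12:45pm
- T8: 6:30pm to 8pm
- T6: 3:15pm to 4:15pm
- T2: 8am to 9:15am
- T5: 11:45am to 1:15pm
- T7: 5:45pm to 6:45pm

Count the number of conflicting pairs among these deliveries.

5

Check each pair: they overlap iff neither finishes before the other starts.
Sorted by start: T1, T2, T3, T5, T4, T6, T7, T8, T9.
T2 starts before T1 ends → T1 and T2 overlap.
T3 starts after T1 ends, so T1 has no further overlaps.
T3 starts after T2 ends, so T2 has no further overlaps.
T5 starts after T3 ends, so T3 has no further overlaps.
T4 starts before T5 ends → T5 and T4 overlap.
T6 starts after T5 ends, so T5 has no further overlaps.
T6 starts after T4 ends, so T4 has no further overlaps.
T7 starts after T6 ends, so T6 has no further overlaps.
T8 starts before T7 ends → T7 and T8 overlap.
T9 starts before T7 ends → T7 and T9 overlap.
T9 starts before T8 ends → T8 and T9 overlap.
Overlapping pairs: T1 & T2, T4 & T5, T7 & T8, T7 & T9, T8 & T9 — 5 in total.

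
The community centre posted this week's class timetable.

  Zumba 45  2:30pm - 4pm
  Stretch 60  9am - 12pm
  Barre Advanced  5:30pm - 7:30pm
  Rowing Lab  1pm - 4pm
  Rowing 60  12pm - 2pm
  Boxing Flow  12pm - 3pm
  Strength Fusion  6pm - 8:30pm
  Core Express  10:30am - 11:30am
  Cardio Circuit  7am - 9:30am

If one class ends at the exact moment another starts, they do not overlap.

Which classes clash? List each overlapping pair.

Barre Advanced & Strength Fusion, Boxing Flow & Rowing 60, Boxing Flow & Rowing Lab, Boxing Flow & Zumba 45, Cardio Circuit & Stretch 60, Core Express & Stretch 60, Rowing 60 & Rowing Lab, Rowing Lab & Zumba 45

Check each pair: they overlap iff neither finishes before the other starts.
Sorted by start: Cardio Circuit, Stretch 60, Core Express, Boxing Flow, Rowing 60, Rowing Lab, Zumba 45, Barre Advanced, Strength Fusion.
Stretch 60 starts before Cardio Circuit ends → Cardio Circuit and Stretch 60 overlap.
Core Express starts after Cardio Circuit ends; Cardio Circuit is clear from here.
Core Express starts before Stretch 60 ends → Stretch 60 and Core Express overlap.
Boxing Flow starts exactly when Stretch 60 ends (back-to-back, no overlap); Stretch 60 is clear from here.
Boxing Flow starts after Core Express ends; Core Express is clear from here.
Rowing 60 starts before Boxing Flow ends → Boxing Flow and Rowing 60 overlap.
Rowing Lab starts before Boxing Flow ends → Boxing Flow and Rowing Lab overlap.
Zumba 45 starts before Boxing Flow ends → Boxing Flow and Zumba 45 overlap.
Barre Advanced starts after Boxing Flow ends; Boxing Flow is clear from here.
Rowing Lab starts before Rowing 60 ends → Rowing 60 and Rowing Lab overlap.
Zumba 45 starts after Rowing 60 ends; Rowing 60 is clear from here.
Zumba 45 starts before Rowing Lab ends → Rowing Lab and Zumba 45 overlap.
Barre Advanced starts after Rowing Lab ends; Rowing Lab is clear from here.
Barre Advanced starts after Zumba 45 ends; Zumba 45 is clear from here.
Strength Fusion starts before Barre Advanced ends → Barre Advanced and Strength Fusion overlap.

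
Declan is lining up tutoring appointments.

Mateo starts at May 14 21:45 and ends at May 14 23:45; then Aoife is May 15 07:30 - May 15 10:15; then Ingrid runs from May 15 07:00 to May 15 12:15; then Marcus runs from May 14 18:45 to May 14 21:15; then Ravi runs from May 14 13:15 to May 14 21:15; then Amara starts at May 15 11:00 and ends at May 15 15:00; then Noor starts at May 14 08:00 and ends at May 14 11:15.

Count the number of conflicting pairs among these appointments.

3

Two intervals overlap when each starts before the other ends.
Sorted by start: Noor, Ravi, Marcus, Mateo, Ingrid, Aoife, Amara.
Ravi starts after Noor ends, so Noor has no further overlaps.
Marcus starts before Ravi ends → Ravi and Marcus overlap.
Mateo starts after Ravi ends, so Ravi has no further overlaps.
Mateo starts after Marcus ends, so Marcus has no further overlaps.
Ingrid starts after Mateo ends, so Mateo has no further overlaps.
Aoife starts before Ingrid ends → Ingrid and Aoife overlap.
Amara starts before Ingrid ends → Ingrid and Amara overlap.
Amara starts after Aoife ends.
Overlapping pairs: Amara & Ingrid, Aoife & Ingrid, Marcus & Ravi — 3 in total.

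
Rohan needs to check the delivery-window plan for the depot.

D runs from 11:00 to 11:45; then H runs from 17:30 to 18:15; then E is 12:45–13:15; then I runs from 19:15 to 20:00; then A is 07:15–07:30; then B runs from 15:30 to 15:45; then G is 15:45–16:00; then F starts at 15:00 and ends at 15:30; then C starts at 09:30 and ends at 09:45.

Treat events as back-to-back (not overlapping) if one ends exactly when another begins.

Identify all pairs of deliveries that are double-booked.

Sorted by start: A, C, D, E, F, B, G, H, I.
C starts after A ends, so A has no further overlaps.
D starts after C ends, so C has no further overlaps.
E starts after D ends, so D has no further overlaps.
F starts after E ends, so E has no further overlaps.
B starts exactly when F ends (back-to-back, no overlap), so F has no further overlaps.
G starts exactly when B ends (back-to-back, no overlap), so B has no further overlaps.
H starts after G ends, so G has no further overlaps.
I starts after H ends.

none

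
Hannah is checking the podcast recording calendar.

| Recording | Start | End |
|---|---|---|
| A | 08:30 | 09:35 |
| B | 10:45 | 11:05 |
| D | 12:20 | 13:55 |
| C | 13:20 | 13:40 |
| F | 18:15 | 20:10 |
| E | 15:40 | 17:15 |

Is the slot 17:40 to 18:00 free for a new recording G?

Yes — the slot is free

A: ends 09:35 at or before G starts 17:40 → clear.
B: ends 11:05 at or before G starts 17:40 → clear.
D: ends 13:55 at or before G starts 17:40 → clear.
C: ends 13:40 at or before G starts 17:40 → clear.
E: ends 17:15 at or before G starts 17:40 → clear.
F: starts 18:15 at or after G ends 18:00 → clear.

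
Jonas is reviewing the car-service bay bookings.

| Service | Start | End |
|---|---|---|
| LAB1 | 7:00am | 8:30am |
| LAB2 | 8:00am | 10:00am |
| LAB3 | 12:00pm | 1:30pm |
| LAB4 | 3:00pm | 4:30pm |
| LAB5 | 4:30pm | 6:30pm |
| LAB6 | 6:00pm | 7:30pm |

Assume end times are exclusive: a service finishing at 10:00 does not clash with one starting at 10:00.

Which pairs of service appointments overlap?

Sorted by start: LAB1, LAB2, LAB3, LAB4, LAB5, LAB6.
LAB2 starts before LAB1 ends → LAB1 and LAB2 overlap.
LAB3 starts after LAB1 ends — done with LAB1.
LAB3 starts after LAB2 ends — done with LAB2.
LAB4 starts after LAB3 ends — done with LAB3.
LAB5 starts exactly when LAB4 ends (back-to-back, no overlap) — done with LAB4.
LAB6 starts before LAB5 ends → LAB5 and LAB6 overlap.

LAB1 & LAB2, LAB5 & LAB6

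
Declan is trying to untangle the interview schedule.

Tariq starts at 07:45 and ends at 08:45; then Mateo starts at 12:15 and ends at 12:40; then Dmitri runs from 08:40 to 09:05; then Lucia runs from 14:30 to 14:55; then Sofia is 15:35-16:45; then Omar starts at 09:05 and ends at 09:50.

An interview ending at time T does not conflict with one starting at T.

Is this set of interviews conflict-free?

No

Check each pair: they overlap iff neither finishes before the other starts.
Sorted by start: Tariq, Dmitri, Omar, Mateo, Lucia, Sofia.
Dmitri starts before Tariq ends → Tariq and Dmitri overlap.
That's a conflict, so the schedule is not conflict-free.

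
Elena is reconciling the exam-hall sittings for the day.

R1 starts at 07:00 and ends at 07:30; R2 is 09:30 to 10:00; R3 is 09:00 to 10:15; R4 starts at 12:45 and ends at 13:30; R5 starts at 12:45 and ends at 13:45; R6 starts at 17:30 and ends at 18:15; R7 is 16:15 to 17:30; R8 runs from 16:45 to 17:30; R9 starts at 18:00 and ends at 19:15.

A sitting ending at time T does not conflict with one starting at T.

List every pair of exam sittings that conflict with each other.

Sorted by start: R1, R3, R2, R4, R5, R7, R8, R6, R9.
R3 starts after R1 ends, so nothing later overlaps R1 either.
R2 starts before R3 ends → R3 and R2 overlap.
R4 starts after R3 ends, so nothing later overlaps R3 either.
R4 starts after R2 ends, so nothing later overlaps R2 either.
R5 starts before R4 ends → R4 and R5 overlap.
R7 starts after R4 ends, so nothing later overlaps R4 either.
R7 starts after R5 ends, so nothing later overlaps R5 either.
R8 starts before R7 ends → R7 and R8 overlap.
R6 starts exactly when R7 ends (back-to-back, no overlap), so nothing later overlaps R7 either.
R6 starts exactly when R8 ends (back-to-back, no overlap), so nothing later overlaps R8 either.
R9 starts before R6 ends → R6 and R9 overlap.

R2 & R3, R4 & R5, R6 & R9, R7 & R8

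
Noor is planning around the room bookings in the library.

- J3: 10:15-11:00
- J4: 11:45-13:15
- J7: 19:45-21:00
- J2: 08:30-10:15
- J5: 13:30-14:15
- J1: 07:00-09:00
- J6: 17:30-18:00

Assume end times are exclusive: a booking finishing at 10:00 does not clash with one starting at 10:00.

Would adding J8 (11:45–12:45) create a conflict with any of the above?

Yes — it overlaps J4

J1: ends 09:00 at or before J8 starts 11:45 → clear.
J2: ends 10:15 at or before J8 starts 11:45 → clear.
J3: ends 11:00 at or before J8 starts 11:45 → clear.
J4: starts 11:45 before J8 ends 12:45, and ends 13:15 after J8 starts 11:45 → overlap.
J5: starts 13:30 at or after J8 ends 12:45 → clear.
J6: starts 17:30 at or after J8 ends 12:45 → clear.
J7: starts 19:45 at or after J8 ends 12:45 → clear.
J8 overlaps J4.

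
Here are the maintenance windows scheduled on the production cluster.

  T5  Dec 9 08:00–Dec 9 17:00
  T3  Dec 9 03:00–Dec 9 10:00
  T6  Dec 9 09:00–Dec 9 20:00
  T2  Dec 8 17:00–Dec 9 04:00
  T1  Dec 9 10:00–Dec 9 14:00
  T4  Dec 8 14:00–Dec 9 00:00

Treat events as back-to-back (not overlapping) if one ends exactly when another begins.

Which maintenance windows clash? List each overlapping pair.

T1 & T5, T1 & T6, T2 & T3, T2 & T4, T3 & T5, T3 & T6, T5 & T6

Sorted by start: T4, T2, T3, T5, T6, T1.
T2 starts before T4 ends → T4 and T2 overlap.
T3 starts after T4 ends; T4 is clear from here.
T3 starts before T2 ends → T2 and T3 overlap.
T5 starts after T2 ends; T2 is clear from here.
T5 starts before T3 ends → T3 and T5 overlap.
T6 starts before T3 ends → T3 and T6 overlap.
T1 starts exactly when T3 ends (back-to-back, no overlap).
T6 starts before T5 ends → T5 and T6 overlap.
T1 starts before T5 ends → T5 and T1 overlap.
T1 starts before T6 ends → T6 and T1 overlap.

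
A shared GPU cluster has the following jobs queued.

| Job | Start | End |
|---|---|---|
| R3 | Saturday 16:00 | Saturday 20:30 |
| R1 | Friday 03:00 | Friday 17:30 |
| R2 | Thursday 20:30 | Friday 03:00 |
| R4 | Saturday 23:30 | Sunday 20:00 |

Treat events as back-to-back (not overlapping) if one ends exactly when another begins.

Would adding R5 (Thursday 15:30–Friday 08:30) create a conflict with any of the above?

R2: starts Thursday 20:30 before R5 ends Friday 08:30, and ends Friday 03:00 after R5 starts Thursday 15:30 → overlap.
R1: starts Friday 03:00 before R5 ends Friday 08:30, and ends Friday 17:30 after R5 starts Thursday 15:30 → overlap.
R3: starts Saturday 16:00 at or after R5 ends Friday 08:30 → clear.
R4: starts Saturday 23:30 at or after R5 ends Friday 08:30 → clear.
R5 overlaps R1, R2.

Yes — it overlaps R1, R2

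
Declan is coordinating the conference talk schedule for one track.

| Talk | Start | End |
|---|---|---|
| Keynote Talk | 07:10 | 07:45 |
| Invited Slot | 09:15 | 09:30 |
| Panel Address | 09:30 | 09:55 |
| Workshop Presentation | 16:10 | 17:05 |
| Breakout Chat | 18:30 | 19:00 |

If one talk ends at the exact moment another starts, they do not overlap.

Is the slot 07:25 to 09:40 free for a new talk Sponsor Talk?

No — it overlaps Invited Slot, Keynote Talk, Panel Address

Keynote Talk: starts 07:10 before Sponsor Talk ends 09:40, and ends 07:45 after Sponsor Talk starts 07:25 → overlap.
Invited Slot: starts 09:15 before Sponsor Talk ends 09:40, and ends 09:30 after Sponsor Talk starts 07:25 → overlap.
Panel Address: starts 09:30 before Sponsor Talk ends 09:40, and ends 09:55 after Sponsor Talk starts 07:25 → overlap.
Workshop Presentation: starts 16:10 at or after Sponsor Talk ends 09:40 → clear.
Breakout Chat: starts 18:30 at or after Sponsor Talk ends 09:40 → clear.
Sponsor Talk overlaps Keynote Talk, Invited Slot, Panel Address.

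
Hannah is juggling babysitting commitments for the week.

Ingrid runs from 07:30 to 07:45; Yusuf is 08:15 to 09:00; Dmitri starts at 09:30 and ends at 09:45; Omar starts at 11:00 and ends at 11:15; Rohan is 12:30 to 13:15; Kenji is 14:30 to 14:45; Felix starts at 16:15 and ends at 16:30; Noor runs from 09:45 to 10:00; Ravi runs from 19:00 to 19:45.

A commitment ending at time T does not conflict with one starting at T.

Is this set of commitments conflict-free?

Sorted by start: Ingrid, Yusuf, Dmitri, Noor, Omar, Rohan, Kenji, Felix, Ravi.
Yusuf starts after Ingrid ends — done with Ingrid.
Dmitri starts after Yusuf ends — done with Yusuf.
Noor starts exactly when Dmitri ends (back-to-back, no overlap) — done with Dmitri.
Omar starts after Noor ends — done with Noor.
Rohan starts after Omar ends — done with Omar.
Kenji starts after Rohan ends — done with Rohan.
Felix starts after Kenji ends — done with Kenji.
Ravi starts after Felix ends.
Every pair is clear; the schedule has no overlaps.

Yes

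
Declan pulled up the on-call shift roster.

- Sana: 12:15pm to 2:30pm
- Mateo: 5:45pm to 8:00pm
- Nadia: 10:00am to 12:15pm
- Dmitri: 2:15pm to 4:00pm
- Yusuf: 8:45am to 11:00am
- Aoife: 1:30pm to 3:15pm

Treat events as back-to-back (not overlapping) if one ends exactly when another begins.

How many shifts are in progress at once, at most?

Sort all start/end points and keep a running count:
8:45am start Yusuf → 1
10:00am start Nadia → 2
11:00am end Yusuf → 1
12:15pm end Nadia → 0
12:15pm start Sana → 1
1:30pm start Aoife → 2
2:15pm start Dmitri → 3
2:30pm end Sana → 2
3:15pm end Aoife → 1
4:00pm end Dmitri → 0
5:45pm start Mateo → 1
8:00pm end Mateo → 0
Peak is 3, at 2:15pm (Aoife, Dmitri, Sana).

3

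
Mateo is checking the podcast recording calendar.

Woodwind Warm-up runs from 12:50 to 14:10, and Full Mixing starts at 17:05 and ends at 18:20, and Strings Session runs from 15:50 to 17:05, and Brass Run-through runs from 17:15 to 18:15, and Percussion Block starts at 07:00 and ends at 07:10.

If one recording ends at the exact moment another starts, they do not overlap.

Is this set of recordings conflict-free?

Sorted by start: Percussion Block, Woodwind Warm-up, Strings Session, Full Mixing, Brass Run-through.
Woodwind Warm-up starts after Percussion Block ends, so nothing later overlaps Percussion Block either.
Strings Session starts after Woodwind Warm-up ends, so nothing later overlaps Woodwind Warm-up either.
Full Mixing starts exactly when Strings Session ends (back-to-back, no overlap), so nothing later overlaps Strings Session either.
Brass Run-through starts before Full Mixing ends → Full Mixing and Brass Run-through overlap.
That's a conflict, so the schedule is not conflict-free.

No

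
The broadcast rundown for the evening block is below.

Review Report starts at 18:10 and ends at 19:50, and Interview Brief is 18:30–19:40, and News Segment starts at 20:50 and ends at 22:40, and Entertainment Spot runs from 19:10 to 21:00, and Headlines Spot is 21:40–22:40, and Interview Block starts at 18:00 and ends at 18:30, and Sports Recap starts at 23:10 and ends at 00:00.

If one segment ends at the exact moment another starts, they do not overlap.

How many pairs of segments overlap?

6

Sorted by start: Interview Block, Review Report, Interview Brief, Entertainment Spot, News Segment, Headlines Spot, Sports Recap.
Review Report starts before Interview Block ends → Interview Block and Review Report overlap.
Interview Brief starts exactly when Interview Block ends (back-to-back, no overlap), so Interview Block has no further overlaps.
Interview Brief starts before Review Report ends → Review Report and Interview Brief overlap.
Entertainment Spot starts before Review Report ends → Review Report and Entertainment Spot overlap.
News Segment starts after Review Report ends, so Review Report has no further overlaps.
Entertainment Spot starts before Interview Brief ends → Interview Brief and Entertainment Spot overlap.
News Segment starts after Interview Brief ends, so Interview Brief has no further overlaps.
News Segment starts before Entertainment Spot ends → Entertainment Spot and News Segment overlap.
Headlines Spot starts after Entertainment Spot ends, so Entertainment Spot has no further overlaps.
Headlines Spot starts before News Segment ends → News Segment and Headlines Spot overlap.
Sports Recap starts after News Segment ends.
Sports Recap starts after Headlines Spot ends.
Overlapping pairs: Entertainment Spot & Interview Brief, Entertainment Spot & News Segment, Entertainment Spot & Review Report, Headlines Spot & News Segment, Interview Block & Review Report, Interview Brief & Review Report — 6 in total.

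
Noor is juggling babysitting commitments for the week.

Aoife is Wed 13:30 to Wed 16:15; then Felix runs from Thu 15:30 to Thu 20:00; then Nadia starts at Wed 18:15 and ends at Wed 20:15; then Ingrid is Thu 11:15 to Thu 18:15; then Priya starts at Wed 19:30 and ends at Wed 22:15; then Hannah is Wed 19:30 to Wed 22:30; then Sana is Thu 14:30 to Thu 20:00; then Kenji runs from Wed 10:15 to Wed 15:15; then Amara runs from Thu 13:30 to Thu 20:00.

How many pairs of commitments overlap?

Sorted by start: Kenji, Aoife, Nadia, Priya, Hannah, Ingrid, Amara, Sana, Felix.
Aoife starts before Kenji ends → Kenji and Aoife overlap.
Nadia starts after Kenji ends; Kenji is clear from here.
Nadia starts after Aoife ends; Aoife is clear from here.
Priya starts before Nadia ends → Nadia and Priya overlap.
Hannah starts before Nadia ends → Nadia and Hannah overlap.
Ingrid starts after Nadia ends; Nadia is clear from here.
Hannah starts before Priya ends → Priya and Hannah overlap.
Ingrid starts after Priya ends; Priya is clear from here.
Ingrid starts after Hannah ends; Hannah is clear from here.
Amara starts before Ingrid ends → Ingrid and Amara overlap.
Sana starts before Ingrid ends → Ingrid and Sana overlap.
Felix starts before Ingrid ends → Ingrid and Felix overlap.
Sana starts before Amara ends → Amara and Sana overlap.
Felix starts before Amara ends → Amara and Felix overlap.
Felix starts before Sana ends → Sana and Felix overlap.
Overlapping pairs: Amara & Felix, Amara & Ingrid, Amara & Sana, Aoife & Kenji, Felix & Ingrid, Felix & Sana, Hannah & Nadia, Hannah & Priya, Ingrid & Sana, Nadia & Priya — 10 in total.

10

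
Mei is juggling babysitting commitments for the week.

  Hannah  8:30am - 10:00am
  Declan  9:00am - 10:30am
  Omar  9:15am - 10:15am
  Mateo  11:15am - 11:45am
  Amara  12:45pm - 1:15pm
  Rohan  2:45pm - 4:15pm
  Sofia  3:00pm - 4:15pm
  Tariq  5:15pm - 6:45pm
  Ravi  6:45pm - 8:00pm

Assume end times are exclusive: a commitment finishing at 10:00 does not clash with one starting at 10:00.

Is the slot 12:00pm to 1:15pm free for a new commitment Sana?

No — it overlaps Amara

Hannah: ends 10:00am at or before Sana starts 12:00pm → clear.
Declan: ends 10:30am at or before Sana starts 12:00pm → clear.
Omar: ends 10:15am at or before Sana starts 12:00pm → clear.
Mateo: ends 11:45am at or before Sana starts 12:00pm → clear.
Amara: starts 12:45pm before Sana ends 1:15pm, and ends 1:15pm after Sana starts 12:00pm → overlap.
Rohan: starts 2:45pm at or after Sana ends 1:15pm → clear.
Sofia: starts 3:00pm at or after Sana ends 1:15pm → clear.
Tariq: starts 5:15pm at or after Sana ends 1:15pm → clear.
Ravi: starts 6:45pm at or after Sana ends 1:15pm → clear.
Sana overlaps Amara.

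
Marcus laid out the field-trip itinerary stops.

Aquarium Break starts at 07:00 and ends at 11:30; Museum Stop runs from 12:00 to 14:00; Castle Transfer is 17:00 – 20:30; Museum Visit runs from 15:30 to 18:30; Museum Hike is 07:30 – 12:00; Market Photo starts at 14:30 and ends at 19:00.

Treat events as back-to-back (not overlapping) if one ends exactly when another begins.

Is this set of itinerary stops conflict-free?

No

Sorted by start: Aquarium Break, Museum Hike, Museum Stop, Market Photo, Museum Visit, Castle Transfer.
Museum Hike starts before Aquarium Break ends → Aquarium Break and Museum Hike overlap.
That's a conflict, so the schedule is not conflict-free.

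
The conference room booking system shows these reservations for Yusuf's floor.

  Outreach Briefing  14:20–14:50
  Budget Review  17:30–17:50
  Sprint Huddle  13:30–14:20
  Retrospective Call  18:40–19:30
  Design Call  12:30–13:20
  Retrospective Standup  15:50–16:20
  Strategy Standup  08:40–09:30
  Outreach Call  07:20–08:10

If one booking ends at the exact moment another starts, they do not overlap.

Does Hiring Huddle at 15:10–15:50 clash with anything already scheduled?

No — it doesn't clash with anything

Outreach Call: ends 08:10 at or before Hiring Huddle starts 15:10 → clear.
Strategy Standup: ends 09:30 at or before Hiring Huddle starts 15:10 → clear.
Design Call: ends 13:20 at or before Hiring Huddle starts 15:10 → clear.
Sprint Huddle: ends 14:20 at or before Hiring Huddle starts 15:10 → clear.
Outreach Briefing: ends 14:50 at or before Hiring Huddle starts 15:10 → clear.
Retrospective Standup: starts 15:50 at or after Hiring Huddle ends 15:50 → clear.
Budget Review: starts 17:30 at or after Hiring Huddle ends 15:50 → clear.
Retrospective Call: starts 18:40 at or after Hiring Huddle ends 15:50 → clear.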